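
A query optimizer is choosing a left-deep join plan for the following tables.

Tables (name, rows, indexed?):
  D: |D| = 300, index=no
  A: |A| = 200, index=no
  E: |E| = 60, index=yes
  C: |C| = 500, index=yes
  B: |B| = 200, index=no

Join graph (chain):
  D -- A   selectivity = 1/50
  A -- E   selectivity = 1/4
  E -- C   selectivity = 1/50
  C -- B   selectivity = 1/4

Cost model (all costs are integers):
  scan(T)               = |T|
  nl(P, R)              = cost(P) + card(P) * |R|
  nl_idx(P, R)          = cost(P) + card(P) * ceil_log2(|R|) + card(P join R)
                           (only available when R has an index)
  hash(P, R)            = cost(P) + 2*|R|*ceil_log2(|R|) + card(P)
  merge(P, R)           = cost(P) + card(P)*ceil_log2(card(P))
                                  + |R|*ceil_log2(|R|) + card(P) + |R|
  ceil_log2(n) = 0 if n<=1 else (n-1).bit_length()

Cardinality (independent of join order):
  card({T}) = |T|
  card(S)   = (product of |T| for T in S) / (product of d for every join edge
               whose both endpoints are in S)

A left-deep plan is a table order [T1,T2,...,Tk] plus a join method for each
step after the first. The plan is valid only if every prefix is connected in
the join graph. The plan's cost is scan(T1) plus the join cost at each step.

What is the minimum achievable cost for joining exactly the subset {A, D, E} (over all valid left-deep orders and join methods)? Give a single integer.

Selinger DP over subsets of {A,D,E}:
  {D}: scan cost=300, card=300
  {A}: scan cost=200, card=200
  {E}: scan cost=60, card=60
  {AD}: card=1200; try (A,hash)→3800, (D,merge)→5000, (A,merge)→5100, (D,hash)→5800, (D,nl)→60200, (A,nl)→60300; best=3800 via (A,hash)
  {AE}: card=3000; try (E,hash)→1120, (A,merge)→2280, (E,merge)→2420, (A,hash)→3320, (E,nl_idx)→4400, (A,nl)→12060 …(+1); best=1120 via (E,hash)
  {ADE}: card=18000; try (E,hash)→5720, (D,hash)→9520, (E,merge)→18620, (E,nl_idx)→29000, (D,merge)→43120, (E,nl)→75800 …(+1); best=5720 via (E,hash)

5720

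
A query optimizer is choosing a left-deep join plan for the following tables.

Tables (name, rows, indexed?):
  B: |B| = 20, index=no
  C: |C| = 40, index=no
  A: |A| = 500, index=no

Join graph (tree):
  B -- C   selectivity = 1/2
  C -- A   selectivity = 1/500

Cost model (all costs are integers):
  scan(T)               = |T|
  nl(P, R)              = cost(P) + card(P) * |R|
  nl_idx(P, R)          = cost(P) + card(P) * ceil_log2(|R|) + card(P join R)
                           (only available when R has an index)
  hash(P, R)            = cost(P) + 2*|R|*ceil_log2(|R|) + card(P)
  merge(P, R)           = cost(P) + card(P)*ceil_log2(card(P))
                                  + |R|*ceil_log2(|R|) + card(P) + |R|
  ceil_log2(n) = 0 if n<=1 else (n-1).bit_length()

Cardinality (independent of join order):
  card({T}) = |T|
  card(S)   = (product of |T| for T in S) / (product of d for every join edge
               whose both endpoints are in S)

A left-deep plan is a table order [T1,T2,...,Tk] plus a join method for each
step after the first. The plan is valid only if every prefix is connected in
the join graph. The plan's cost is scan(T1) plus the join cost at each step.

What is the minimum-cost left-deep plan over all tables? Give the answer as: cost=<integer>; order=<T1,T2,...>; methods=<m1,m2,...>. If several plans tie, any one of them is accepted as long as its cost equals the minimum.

Selinger DP (subsets sized 1..n):
  {B}: scan cost=20, card=20
  {C}: scan cost=40, card=40
  {A}: scan cost=500, card=500
  {BC}: card=400; try (B,hash)→280, (C,merge)→420, (B,merge)→440, (C,hash)→520, (C,nl)→820, (B,nl)→840; best=280 via (B,hash)
  {AC}: card=40; try (C,hash)→1480, (A,merge)→5320, (C,merge)→5780, (A,hash)→9080, (A,nl)→20040, (C,nl)→20500; best=1480 via (C,hash)
  {ABC}: card=400; try (B,hash)→1720, (B,merge)→1880, (B,nl)→2280, (A,merge)→9280, (A,hash)→9680, (A,nl)→200280; best=1720 via (B,hash)

cost=1720; order=A,C,B; methods=hash,hash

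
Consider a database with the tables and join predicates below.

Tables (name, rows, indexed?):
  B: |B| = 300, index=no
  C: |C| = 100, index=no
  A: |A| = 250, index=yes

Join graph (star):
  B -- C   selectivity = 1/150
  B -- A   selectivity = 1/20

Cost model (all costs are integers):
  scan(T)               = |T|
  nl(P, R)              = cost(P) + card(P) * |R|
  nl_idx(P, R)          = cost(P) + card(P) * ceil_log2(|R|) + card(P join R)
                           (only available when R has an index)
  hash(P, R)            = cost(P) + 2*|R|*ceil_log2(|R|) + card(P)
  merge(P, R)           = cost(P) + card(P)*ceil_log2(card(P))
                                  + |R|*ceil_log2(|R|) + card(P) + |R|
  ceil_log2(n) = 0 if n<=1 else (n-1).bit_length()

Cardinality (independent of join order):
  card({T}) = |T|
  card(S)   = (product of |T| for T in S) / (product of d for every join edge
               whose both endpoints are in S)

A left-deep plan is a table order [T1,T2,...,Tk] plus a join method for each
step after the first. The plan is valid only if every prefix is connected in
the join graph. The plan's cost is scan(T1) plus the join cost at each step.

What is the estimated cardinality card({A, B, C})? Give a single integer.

2500

Tables in S: A(250), B(300), C(100)
Edges inside S: B-C(d=150), B-A(d=20)
numerator = 250 * 300 * 100 = 7500000
denominator = 150 * 20 = 3000
card(S) = 7500000 / 3000 = 2500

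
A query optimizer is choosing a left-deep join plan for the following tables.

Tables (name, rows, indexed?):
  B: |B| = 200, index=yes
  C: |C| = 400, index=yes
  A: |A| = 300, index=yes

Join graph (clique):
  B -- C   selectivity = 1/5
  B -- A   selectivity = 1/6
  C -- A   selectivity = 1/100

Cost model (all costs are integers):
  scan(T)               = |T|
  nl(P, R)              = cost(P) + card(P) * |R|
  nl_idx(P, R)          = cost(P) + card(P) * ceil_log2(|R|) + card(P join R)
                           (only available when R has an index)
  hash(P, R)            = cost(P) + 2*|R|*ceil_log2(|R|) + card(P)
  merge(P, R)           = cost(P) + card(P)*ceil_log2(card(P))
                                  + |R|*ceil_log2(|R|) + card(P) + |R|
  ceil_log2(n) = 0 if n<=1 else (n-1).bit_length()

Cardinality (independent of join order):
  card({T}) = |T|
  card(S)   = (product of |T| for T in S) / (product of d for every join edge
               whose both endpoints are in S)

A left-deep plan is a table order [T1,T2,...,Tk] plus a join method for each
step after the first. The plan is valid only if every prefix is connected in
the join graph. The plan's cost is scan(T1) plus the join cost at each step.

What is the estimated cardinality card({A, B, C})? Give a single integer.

Tables in S: A(300), B(200), C(400)
Edges inside S: B-C(d=5), B-A(d=6), C-A(d=100)
numerator = 300 * 200 * 400 = 24000000
denominator = 5 * 6 * 100 = 3000
card(S) = 24000000 / 3000 = 8000

8000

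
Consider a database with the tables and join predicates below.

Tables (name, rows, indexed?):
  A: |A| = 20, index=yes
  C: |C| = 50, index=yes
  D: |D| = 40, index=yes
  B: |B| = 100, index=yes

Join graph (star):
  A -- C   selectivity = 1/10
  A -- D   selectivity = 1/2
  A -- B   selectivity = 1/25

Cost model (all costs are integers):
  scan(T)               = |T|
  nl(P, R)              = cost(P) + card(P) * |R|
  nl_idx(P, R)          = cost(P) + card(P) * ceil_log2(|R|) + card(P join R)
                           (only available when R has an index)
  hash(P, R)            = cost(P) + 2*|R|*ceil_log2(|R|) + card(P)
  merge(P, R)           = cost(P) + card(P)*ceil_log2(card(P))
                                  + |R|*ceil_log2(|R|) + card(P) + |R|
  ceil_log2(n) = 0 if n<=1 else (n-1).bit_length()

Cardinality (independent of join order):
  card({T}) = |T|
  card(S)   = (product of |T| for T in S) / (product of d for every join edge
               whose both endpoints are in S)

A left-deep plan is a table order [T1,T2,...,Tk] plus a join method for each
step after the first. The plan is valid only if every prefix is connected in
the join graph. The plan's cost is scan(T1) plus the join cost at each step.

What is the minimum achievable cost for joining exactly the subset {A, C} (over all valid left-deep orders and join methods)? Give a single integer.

240

Selinger DP over subsets of {A,C}:
  {A}: scan cost=20, card=20
  {C}: scan cost=50, card=50
  {AC}: card=100; try (C,nl_idx)→240, (A,hash)→300, (A,nl_idx)→400, (C,merge)→490, (A,merge)→520, (C,hash)→640 …(+2); best=240 via (C,nl_idx)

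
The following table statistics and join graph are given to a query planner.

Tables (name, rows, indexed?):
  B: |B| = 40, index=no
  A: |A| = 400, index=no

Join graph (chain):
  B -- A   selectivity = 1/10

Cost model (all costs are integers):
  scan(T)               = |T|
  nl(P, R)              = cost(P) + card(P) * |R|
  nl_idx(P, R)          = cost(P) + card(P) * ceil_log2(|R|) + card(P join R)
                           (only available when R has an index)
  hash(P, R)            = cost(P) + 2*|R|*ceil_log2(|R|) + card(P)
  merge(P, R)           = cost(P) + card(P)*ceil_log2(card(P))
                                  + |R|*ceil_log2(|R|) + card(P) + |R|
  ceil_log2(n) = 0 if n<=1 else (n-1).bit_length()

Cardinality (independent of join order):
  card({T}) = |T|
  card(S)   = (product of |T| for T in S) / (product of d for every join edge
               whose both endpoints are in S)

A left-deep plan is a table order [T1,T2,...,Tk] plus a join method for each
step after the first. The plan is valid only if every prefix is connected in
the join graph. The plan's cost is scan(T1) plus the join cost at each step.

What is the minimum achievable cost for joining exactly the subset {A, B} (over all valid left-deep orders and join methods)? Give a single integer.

Selinger DP over subsets of {A,B}:
  {B}: scan cost=40, card=40
  {A}: scan cost=400, card=400
  {AB}: card=1600; try (B,hash)→1280, (A,merge)→4320, (B,merge)→4680, (A,hash)→7280, (A,nl)→16040, (B,nl)→16400; best=1280 via (B,hash)

1280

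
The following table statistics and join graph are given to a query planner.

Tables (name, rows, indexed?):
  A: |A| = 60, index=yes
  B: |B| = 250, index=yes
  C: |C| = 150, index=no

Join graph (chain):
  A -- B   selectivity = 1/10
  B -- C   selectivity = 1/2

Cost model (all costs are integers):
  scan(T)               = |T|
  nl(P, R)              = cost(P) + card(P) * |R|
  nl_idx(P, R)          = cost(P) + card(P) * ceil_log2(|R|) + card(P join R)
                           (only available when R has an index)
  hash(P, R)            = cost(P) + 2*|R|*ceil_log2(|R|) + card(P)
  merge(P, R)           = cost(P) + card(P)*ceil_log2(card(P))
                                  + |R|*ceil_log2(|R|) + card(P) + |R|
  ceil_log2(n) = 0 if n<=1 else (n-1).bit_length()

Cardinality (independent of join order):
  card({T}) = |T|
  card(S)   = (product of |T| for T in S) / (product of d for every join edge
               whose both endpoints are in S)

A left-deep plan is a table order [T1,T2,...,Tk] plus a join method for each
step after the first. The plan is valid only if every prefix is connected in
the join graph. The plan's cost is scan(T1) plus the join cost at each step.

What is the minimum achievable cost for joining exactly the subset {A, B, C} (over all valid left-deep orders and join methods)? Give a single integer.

Selinger DP over subsets of {A,B,C}:
  {A}: scan cost=60, card=60
  {B}: scan cost=250, card=250
  {C}: scan cost=150, card=150
  {AB}: card=1500; try (A,hash)→1220, (B,nl_idx)→2040, (B,merge)→2730, (A,merge)→2920, (A,nl_idx)→3250, (B,hash)→4120 …(+2); best=1220 via (A,hash)
  {BC}: card=18750; try (C,hash)→2900, (B,merge)→3750, (C,merge)→3850, (B,hash)→4300, (B,nl_idx)→20100, (B,nl)→37650 …(+1); best=2900 via (C,hash)
  {ABC}: card=112500; try (C,hash)→5120, (C,merge)→20570, (A,hash)→22370, (C,nl)→226220, (A,nl_idx)→227900, (A,merge)→303320 …(+1); best=5120 via (C,hash)

5120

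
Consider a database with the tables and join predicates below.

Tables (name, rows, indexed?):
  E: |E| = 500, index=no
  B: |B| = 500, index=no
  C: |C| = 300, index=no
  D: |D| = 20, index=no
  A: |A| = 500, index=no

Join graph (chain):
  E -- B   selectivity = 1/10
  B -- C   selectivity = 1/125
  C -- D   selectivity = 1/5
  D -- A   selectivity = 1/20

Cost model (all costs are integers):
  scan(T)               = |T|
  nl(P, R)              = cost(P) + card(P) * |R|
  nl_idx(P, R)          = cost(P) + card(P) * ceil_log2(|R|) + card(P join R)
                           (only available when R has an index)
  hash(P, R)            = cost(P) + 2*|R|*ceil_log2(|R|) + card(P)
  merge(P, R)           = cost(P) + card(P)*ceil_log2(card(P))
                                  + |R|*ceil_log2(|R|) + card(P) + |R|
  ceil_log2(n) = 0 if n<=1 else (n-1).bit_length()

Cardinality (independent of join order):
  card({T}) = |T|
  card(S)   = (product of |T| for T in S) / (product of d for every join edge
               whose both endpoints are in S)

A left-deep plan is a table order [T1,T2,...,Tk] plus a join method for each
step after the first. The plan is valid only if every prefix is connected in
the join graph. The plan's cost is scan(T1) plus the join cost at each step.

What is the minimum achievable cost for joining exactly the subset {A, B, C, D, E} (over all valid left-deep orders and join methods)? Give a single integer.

Selinger DP over subsets of {A,B,C,D,E}:
  {E}: scan cost=500, card=500
  {B}: scan cost=500, card=500
  {C}: scan cost=300, card=300
  {D}: scan cost=20, card=20
  {A}: scan cost=500, card=500
  {BE}: card=25000; try (E,hash)→10000, (B,hash)→10000, (E,merge)→10500, (B,merge)→10500, (E,nl)→250500, (B,nl)→250500; best=10000 via (E,hash)
  {BC}: card=1200; try (C,hash)→6400, (B,merge)→8300, (C,merge)→8500, (B,hash)→9600, (B,nl)→150300, (C,nl)→150500; best=6400 via (C,hash)
  {CD}: card=1200; try (D,hash)→800, (C,merge)→3140, (D,merge)→3420, (C,hash)→5440, (C,nl)→6020, (D,nl)→6300; best=800 via (D,hash)
  {AD}: card=500; try (D,hash)→1200, (A,merge)→5140, (D,merge)→5620, (A,hash)→9040, (A,nl)→10020, (D,nl)→10500; best=1200 via (D,hash)
  {BCE}: card=60000; try (E,hash)→16600, (E,merge)→25800, (C,hash)→40400, (C,merge)→413000, (E,nl)→606400, (C,nl)→7510000; best=16600 via (E,hash)
  {BCD}: card=4800; try (D,hash)→7800, (B,hash)→11000, (B,merge)→20200, (D,merge)→20920, (D,nl)→30400, (B,nl)→600800; best=7800 via (D,hash)
  {ACD}: card=30000; try (C,hash)→7100, (C,merge)→9200, (A,hash)→11000, (A,merge)→20200, (C,nl)→151200, (A,nl)→600800; best=7100 via (C,hash)
  {BCDE}: card=240000; try (E,hash)→21600, (D,hash)→76800, (E,merge)→80000, (D,merge)→1036720, (D,nl)→1216600, (E,nl)→2407800; best=21600 via (E,hash)
  {ABCD}: card=120000; try (A,hash)→21600, (B,hash)→46100, (A,merge)→80000, (B,merge)→492100, (A,nl)→2407800, (B,nl)→15007100; best=21600 via (A,hash)
  {ABCDE}: card=6000000; try (E,hash)→150600, (A,hash)→270600, (E,merge)→2186600, (A,merge)→4586600, (E,nl)→60021600, (A,nl)→120021600; best=150600 via (E,hash)

150600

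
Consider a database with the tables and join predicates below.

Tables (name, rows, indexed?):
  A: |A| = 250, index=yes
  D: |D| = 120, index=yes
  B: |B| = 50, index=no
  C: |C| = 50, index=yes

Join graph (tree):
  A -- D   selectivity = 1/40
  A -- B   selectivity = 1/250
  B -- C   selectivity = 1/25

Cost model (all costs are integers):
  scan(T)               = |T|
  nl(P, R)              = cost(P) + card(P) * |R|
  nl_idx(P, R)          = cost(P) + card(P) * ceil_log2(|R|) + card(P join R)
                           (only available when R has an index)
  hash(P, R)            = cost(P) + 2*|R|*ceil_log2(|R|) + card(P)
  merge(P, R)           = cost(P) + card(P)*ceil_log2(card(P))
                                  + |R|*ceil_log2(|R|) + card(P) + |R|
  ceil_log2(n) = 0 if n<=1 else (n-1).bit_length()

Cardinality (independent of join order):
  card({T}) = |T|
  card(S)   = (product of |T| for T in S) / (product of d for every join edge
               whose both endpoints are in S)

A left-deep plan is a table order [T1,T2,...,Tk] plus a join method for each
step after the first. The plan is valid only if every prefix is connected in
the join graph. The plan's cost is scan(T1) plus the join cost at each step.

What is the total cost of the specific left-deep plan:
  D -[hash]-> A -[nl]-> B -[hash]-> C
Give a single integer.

step 1: scan D: cost=120, card=120
step 2: join A via hash
    card(P join A) = 120*250/(40) = 750
    cost = 120 + 2*250*8 + 120 = 4240
step 3: join B via nl
    card(P join B) = 750*50/(250) = 150
    cost = 4240 + 750*50 = 41740
step 4: join C via hash
    card(P join C) = 150*50/(25) = 300
    cost = 41740 + 2*50*6 + 150 = 42490

42490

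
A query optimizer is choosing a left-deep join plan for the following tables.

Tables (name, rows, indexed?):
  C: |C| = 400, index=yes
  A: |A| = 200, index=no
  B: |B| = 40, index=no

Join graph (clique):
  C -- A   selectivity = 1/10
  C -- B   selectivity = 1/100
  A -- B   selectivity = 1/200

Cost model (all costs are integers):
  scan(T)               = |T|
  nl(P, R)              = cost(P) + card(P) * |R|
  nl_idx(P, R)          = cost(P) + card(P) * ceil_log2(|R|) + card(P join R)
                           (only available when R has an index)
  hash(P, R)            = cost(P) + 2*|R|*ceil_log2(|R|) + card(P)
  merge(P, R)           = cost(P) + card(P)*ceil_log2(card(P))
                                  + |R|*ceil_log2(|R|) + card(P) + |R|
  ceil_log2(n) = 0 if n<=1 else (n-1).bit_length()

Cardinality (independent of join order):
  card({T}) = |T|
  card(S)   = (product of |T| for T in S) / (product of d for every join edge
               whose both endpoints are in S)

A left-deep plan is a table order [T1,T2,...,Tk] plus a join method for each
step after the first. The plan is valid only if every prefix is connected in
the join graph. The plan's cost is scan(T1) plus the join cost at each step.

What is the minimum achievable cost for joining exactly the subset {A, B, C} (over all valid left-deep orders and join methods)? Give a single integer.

Selinger DP over subsets of {A,B,C}:
  {C}: scan cost=400, card=400
  {A}: scan cost=200, card=200
  {B}: scan cost=40, card=40
  {AC}: card=8000; try (A,hash)→4000, (C,merge)→6000, (A,merge)→6200, (C,hash)→7600, (C,nl_idx)→10000, (C,nl)→80200 …(+1); best=4000 via (A,hash)
  {BC}: card=160; try (C,nl_idx)→560, (B,hash)→1280, (C,merge)→4320, (B,merge)→4680, (C,hash)→7280, (C,nl)→16040 …(+1); best=560 via (C,nl_idx)
  {AB}: card=40; try (B,hash)→880, (A,merge)→2120, (B,merge)→2280, (A,hash)→3280, (A,nl)→8040, (B,nl)→8200; best=880 via (B,hash)
  {ABC}: card=16; try (C,nl_idx)→1256, (A,merge)→3800, (A,hash)→3920, (C,merge)→5160, (C,hash)→8120, (B,hash)→12480 …(+4); best=1256 via (C,nl_idx)

1256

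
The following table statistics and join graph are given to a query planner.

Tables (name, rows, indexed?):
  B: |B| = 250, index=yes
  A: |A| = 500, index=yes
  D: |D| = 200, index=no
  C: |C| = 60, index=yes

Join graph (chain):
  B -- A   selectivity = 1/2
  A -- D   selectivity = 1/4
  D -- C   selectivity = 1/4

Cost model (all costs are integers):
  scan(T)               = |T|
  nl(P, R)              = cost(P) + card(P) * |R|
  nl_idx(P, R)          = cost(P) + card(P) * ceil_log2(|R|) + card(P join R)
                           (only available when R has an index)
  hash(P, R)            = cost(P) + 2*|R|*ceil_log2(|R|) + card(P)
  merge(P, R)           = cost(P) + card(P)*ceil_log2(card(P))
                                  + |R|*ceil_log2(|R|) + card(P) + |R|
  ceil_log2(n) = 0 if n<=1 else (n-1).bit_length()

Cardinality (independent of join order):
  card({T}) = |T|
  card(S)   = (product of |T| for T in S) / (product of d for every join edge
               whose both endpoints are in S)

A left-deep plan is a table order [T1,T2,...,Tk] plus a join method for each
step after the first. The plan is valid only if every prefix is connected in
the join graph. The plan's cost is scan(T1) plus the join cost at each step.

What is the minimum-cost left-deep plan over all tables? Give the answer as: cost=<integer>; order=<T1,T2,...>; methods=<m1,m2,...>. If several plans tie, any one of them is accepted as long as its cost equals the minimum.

cost=392120; order=D,C,A,B; methods=hash,hash,hash

Selinger DP (subsets sized 1..n):
  {B}: scan cost=250, card=250
  {A}: scan cost=500, card=500
  {D}: scan cost=200, card=200
  {C}: scan cost=60, card=60
  {AB}: card=62500; try (B,hash)→5000, (A,merge)→7500, (B,merge)→7750, (A,hash)→9500, (A,nl_idx)→65000, (B,nl_idx)→67000 …(+2); best=5000 via (B,hash)
  {AD}: card=25000; try (D,hash)→4200, (A,merge)→7000, (D,merge)→7300, (A,hash)→9400, (A,nl_idx)→27000, (A,nl)→100200 …(+1); best=4200 via (D,hash)
  {CD}: card=3000; try (C,hash)→1120, (D,merge)→2280, (C,merge)→2420, (D,hash)→3320, (C,nl_idx)→4400, (D,nl)→12060 …(+1); best=1120 via (C,hash)
  {ABD}: card=3125000; try (B,hash)→33200, (D,hash)→70700, (B,merge)→406450, (D,merge)→1069300, (B,nl_idx)→3329200, (B,nl)→6254200 …(+1); best=33200 via (B,hash)
  {ACD}: card=375000; try (A,hash)→13120, (C,hash)→29920, (A,merge)→45120, (A,nl_idx)→403120, (C,merge)→404620, (C,nl_idx)→529200 …(+2); best=13120 via (A,hash)
  {ABCD}: card=46875000; try (B,hash)→392120, (C,hash)→3158920, (B,merge)→7515370, (B,nl_idx)→49888120, (C,nl_idx)→65658200, (C,merge)→71908620 …(+2); best=392120 via (B,hash)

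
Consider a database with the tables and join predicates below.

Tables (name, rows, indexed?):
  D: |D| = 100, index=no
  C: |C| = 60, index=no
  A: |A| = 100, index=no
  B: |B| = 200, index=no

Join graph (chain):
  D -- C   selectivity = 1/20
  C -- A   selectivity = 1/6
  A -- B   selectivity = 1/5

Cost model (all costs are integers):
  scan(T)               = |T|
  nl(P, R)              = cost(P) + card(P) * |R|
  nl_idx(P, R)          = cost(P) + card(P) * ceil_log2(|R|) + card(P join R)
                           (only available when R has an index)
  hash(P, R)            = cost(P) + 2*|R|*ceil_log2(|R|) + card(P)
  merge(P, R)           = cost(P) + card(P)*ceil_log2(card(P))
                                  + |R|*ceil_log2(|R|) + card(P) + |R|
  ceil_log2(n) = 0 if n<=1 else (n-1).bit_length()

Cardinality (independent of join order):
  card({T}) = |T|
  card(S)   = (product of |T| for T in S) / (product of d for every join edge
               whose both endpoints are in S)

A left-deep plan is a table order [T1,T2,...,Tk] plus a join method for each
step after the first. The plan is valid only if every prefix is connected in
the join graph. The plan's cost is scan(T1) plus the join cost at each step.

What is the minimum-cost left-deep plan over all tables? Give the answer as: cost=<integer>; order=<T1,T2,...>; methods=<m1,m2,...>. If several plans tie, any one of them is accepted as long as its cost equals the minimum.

Selinger DP (subsets sized 1..n):
  {D}: scan cost=100, card=100
  {C}: scan cost=60, card=60
  {A}: scan cost=100, card=100
  {B}: scan cost=200, card=200
  {CD}: card=300; try (C,hash)→920, (D,merge)→1280, (C,merge)→1320, (D,hash)→1520, (D,nl)→6060, (C,nl)→6100; best=920 via (C,hash)
  {AC}: card=1000; try (C,hash)→920, (A,merge)→1280, (C,merge)→1320, (A,hash)→1520, (A,nl)→6060, (C,nl)→6100; best=920 via (C,hash)
  {AB}: card=4000; try (A,hash)→1800, (B,merge)→2700, (A,merge)→2800, (B,hash)→3400, (B,nl)→20100, (A,nl)→20200; best=1800 via (A,hash)
  {ACD}: card=5000; try (A,hash)→2620, (D,hash)→3320, (A,merge)→4720, (D,merge)→12720, (A,nl)→30920, (D,nl)→100920; best=2620 via (A,hash)
  {ABC}: card=40000; try (B,hash)→5120, (C,hash)→6520, (B,merge)→13720, (C,merge)→54220, (B,nl)→200920, (C,nl)→241800; best=5120 via (B,hash)
  {ABCD}: card=200000; try (B,hash)→10820, (D,hash)→46520, (B,merge)→74420, (D,merge)→685920, (B,nl)→1002620, (D,nl)→4005120; best=10820 via (B,hash)

cost=10820; order=D,C,A,B; methods=hash,hash,hash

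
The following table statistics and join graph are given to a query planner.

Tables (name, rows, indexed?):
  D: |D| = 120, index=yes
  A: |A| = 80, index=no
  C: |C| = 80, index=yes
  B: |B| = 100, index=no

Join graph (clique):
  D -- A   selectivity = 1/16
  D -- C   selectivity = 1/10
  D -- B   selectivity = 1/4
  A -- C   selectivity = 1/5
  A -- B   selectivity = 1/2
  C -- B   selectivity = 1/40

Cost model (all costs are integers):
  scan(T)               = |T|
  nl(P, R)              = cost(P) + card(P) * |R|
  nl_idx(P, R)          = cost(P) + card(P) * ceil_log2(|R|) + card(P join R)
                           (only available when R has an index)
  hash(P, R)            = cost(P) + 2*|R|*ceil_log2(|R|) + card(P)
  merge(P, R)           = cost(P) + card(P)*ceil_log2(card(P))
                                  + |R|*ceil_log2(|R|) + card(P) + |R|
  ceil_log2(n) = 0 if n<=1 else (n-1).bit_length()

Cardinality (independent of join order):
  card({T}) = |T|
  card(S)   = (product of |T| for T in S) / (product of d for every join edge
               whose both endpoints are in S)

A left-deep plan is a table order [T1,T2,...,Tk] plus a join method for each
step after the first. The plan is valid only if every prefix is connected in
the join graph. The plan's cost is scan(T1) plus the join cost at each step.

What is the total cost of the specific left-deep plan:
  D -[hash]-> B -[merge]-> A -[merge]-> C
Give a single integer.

146920

step 1: scan D: cost=120, card=120
step 2: join B via hash
    card(P join B) = 120*100/(4) = 3000
    cost = 120 + 2*100*7 + 120 = 1640
step 3: join A via merge
    card(P join A) = 3000*80/(16*2) = 7500
    cost = 1640 + 3000*12 + 80*7 + 3000 + 80 = 41280
step 4: join C via merge
    card(P join C) = 7500*80/(10*5*40) = 300
    cost = 41280 + 7500*13 + 80*7 + 7500 + 80 = 146920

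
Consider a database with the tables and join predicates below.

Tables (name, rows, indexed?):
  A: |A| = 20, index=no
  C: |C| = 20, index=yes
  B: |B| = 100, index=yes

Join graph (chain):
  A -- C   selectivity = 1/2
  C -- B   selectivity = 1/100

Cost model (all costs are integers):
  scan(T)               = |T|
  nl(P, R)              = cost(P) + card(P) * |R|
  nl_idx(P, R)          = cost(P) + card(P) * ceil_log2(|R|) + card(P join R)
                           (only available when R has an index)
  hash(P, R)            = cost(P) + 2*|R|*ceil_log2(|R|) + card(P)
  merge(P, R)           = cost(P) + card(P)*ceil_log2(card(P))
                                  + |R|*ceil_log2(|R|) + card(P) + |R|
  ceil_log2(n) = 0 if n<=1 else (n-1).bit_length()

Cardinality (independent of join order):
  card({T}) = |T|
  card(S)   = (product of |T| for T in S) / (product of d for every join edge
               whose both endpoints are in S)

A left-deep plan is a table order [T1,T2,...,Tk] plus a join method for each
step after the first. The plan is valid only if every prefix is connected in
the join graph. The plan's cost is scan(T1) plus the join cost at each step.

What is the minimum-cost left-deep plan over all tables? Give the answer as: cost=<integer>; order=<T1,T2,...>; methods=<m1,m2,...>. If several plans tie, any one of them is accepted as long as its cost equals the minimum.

Selinger DP (subsets sized 1..n):
  {A}: scan cost=20, card=20
  {C}: scan cost=20, card=20
  {B}: scan cost=100, card=100
  {AC}: card=200; try (C,hash)→240, (A,hash)→240, (C,merge)→260, (A,merge)→260, (C,nl_idx)→320, (C,nl)→420 …(+1); best=240 via (C,hash)
  {BC}: card=20; try (B,nl_idx)→180, (C,hash)→400, (C,nl_idx)→620, (B,merge)→940, (C,merge)→1020, (B,hash)→1440 …(+2); best=180 via (B,nl_idx)
  {ABC}: card=200; try (A,hash)→400, (A,merge)→420, (A,nl)→580, (B,hash)→1840, (B,nl_idx)→1840, (B,merge)→2840 …(+1); best=400 via (A,hash)

cost=400; order=C,B,A; methods=nl_idx,hash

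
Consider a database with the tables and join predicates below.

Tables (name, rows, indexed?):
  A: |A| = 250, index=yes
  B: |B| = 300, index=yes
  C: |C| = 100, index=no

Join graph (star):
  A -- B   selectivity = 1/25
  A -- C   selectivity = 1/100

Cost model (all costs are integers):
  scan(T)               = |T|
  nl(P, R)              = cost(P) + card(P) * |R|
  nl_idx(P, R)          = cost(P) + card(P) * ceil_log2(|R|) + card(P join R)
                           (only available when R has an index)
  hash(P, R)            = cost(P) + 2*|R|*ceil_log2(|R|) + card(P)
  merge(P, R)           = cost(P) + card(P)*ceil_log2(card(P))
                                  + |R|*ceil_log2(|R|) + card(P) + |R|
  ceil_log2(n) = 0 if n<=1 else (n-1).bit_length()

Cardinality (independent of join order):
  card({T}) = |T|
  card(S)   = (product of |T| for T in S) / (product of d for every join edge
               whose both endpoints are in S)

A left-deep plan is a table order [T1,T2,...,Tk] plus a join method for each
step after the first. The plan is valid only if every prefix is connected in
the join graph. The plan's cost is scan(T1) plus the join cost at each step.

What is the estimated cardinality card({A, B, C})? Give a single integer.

Tables in S: A(250), B(300), C(100)
Edges inside S: A-B(d=25), A-C(d=100)
numerator = 250 * 300 * 100 = 7500000
denominator = 25 * 100 = 2500
card(S) = 7500000 / 2500 = 3000

3000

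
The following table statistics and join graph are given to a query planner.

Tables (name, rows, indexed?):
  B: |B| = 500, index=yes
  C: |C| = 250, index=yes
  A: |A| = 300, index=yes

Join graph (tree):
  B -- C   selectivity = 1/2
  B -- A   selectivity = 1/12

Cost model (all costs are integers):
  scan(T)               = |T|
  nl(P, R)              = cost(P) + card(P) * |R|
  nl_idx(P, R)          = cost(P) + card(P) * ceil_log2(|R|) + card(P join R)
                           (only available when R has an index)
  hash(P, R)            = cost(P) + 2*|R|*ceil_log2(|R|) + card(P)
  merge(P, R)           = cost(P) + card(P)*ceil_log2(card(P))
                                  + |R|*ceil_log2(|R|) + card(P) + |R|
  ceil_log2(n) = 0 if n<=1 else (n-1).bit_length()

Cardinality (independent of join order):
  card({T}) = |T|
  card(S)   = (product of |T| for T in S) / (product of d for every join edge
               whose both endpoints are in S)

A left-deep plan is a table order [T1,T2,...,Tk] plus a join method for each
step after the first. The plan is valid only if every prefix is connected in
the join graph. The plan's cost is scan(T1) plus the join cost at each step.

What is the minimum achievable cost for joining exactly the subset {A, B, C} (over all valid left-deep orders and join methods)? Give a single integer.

Selinger DP over subsets of {A,B,C}:
  {B}: scan cost=500, card=500
  {C}: scan cost=250, card=250
  {A}: scan cost=300, card=300
  {BC}: card=62500; try (C,hash)→5000, (B,merge)→7500, (C,merge)→7750, (B,hash)→9500, (B,nl_idx)→65000, (C,nl_idx)→67000 …(+2); best=5000 via (C,hash)
  {AB}: card=12500; try (A,hash)→6400, (B,merge)→8300, (A,merge)→8500, (B,hash)→9600, (B,nl_idx)→15500, (A,nl_idx)→17500 …(+2); best=6400 via (A,hash)
  {ABC}: card=1562500; try (C,hash)→22900, (A,hash)→72900, (C,merge)→196150, (A,merge)→1070500, (C,nl_idx)→1668900, (A,nl_idx)→2130000 …(+2); best=22900 via (C,hash)

22900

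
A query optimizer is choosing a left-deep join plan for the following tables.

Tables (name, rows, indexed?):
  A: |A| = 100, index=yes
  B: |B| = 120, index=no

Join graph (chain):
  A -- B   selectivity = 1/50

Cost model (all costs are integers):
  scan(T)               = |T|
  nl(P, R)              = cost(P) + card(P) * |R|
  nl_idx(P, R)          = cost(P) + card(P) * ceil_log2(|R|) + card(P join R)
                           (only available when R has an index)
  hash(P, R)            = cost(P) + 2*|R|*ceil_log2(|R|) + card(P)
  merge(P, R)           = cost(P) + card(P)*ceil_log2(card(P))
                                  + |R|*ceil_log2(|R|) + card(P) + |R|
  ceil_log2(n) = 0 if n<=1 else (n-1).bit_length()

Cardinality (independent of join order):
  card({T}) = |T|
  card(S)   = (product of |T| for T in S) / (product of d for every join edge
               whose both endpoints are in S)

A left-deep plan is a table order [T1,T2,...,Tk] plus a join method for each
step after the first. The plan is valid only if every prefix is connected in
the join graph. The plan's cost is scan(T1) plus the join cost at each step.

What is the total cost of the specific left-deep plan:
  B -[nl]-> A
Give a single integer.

step 1: scan B: cost=120, card=120
step 2: join A via nl
    card(P join A) = 120*100/(50) = 240
    cost = 120 + 120*100 = 12120

12120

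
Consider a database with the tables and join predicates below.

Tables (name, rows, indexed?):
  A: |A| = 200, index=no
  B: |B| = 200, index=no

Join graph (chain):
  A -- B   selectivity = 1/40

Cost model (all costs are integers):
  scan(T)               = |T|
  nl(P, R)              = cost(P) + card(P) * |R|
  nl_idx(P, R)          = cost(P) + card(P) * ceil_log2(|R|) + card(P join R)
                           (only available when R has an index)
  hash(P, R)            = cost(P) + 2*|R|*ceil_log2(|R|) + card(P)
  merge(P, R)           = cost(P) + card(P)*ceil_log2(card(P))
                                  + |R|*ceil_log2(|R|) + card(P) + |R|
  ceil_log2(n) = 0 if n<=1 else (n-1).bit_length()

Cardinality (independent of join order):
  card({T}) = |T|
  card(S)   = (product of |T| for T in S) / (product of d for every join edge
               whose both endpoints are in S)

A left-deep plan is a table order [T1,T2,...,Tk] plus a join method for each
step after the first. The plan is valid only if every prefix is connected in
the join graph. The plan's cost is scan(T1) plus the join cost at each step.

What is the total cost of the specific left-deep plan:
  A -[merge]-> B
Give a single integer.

step 1: scan A: cost=200, card=200
step 2: join B via merge
    card(P join B) = 200*200/(40) = 1000
    cost = 200 + 200*8 + 200*8 + 200 + 200 = 3800

3800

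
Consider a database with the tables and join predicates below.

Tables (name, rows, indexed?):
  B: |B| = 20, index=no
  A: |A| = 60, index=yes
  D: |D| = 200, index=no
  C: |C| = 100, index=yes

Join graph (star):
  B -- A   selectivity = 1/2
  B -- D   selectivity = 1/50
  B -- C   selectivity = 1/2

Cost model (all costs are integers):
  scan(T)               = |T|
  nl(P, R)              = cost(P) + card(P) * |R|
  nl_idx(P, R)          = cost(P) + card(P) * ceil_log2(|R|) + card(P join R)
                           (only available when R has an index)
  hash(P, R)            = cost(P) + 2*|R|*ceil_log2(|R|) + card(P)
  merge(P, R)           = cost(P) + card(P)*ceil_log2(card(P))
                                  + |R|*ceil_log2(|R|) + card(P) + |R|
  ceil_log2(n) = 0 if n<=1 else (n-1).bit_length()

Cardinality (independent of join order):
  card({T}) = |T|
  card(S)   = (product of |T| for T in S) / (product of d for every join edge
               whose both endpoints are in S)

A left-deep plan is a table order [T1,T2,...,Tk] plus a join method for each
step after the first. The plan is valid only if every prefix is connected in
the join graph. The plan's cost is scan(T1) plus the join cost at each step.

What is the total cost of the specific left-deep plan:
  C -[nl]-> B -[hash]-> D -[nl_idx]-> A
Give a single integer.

150300

step 1: scan C: cost=100, card=100
step 2: join B via nl
    card(P join B) = 100*20/(2) = 1000
    cost = 100 + 100*20 = 2100
step 3: join D via hash
    card(P join D) = 1000*200/(50) = 4000
    cost = 2100 + 2*200*8 + 1000 = 6300
step 4: join A via nl_idx
    card(P join A) = 4000*60/(2) = 120000
    cost = 6300 + 4000*6 + 120000 = 150300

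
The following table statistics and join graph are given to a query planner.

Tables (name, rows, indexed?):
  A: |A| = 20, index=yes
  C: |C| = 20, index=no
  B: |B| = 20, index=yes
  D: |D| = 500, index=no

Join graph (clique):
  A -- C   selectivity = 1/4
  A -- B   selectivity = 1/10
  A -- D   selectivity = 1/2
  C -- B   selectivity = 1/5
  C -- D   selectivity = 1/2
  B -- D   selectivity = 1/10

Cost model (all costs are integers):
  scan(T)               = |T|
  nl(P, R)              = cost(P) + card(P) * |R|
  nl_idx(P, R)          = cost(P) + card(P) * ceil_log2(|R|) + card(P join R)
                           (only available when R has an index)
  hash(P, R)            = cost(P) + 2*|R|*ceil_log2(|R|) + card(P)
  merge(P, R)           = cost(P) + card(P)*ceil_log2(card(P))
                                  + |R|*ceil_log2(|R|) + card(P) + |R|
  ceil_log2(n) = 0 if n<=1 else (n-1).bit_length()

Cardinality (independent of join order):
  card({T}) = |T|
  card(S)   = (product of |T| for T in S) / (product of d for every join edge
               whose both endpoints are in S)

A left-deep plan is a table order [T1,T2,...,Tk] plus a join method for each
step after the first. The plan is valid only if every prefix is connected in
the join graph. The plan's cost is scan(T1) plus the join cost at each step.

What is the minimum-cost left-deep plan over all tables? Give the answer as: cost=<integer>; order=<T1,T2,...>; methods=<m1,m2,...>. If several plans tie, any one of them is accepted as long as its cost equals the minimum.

cost=3600; order=D,B,A,C; methods=hash,hash,hash

Selinger DP (subsets sized 1..n):
  {A}: scan cost=20, card=20
  {C}: scan cost=20, card=20
  {B}: scan cost=20, card=20
  {D}: scan cost=500, card=500
  {AC}: card=100; try (A,nl_idx)→220, (C,hash)→240, (A,hash)→240, (C,merge)→260, (A,merge)→260, (C,nl)→420 …(+1); best=220 via (A,nl_idx)
  {AB}: card=40; try (B,nl_idx)→160, (A,nl_idx)→160, (B,hash)→240, (A,hash)→240, (B,merge)→260, (A,merge)→260 …(+2); best=160 via (B,nl_idx)
  {AD}: card=5000; try (A,hash)→1200, (D,merge)→5140, (A,merge)→5620, (A,nl_idx)→8000, (D,hash)→9040, (D,nl)→10020 …(+1); best=1200 via (A,hash)
  {BC}: card=80; try (B,nl_idx)→200, (C,hash)→240, (B,hash)→240, (C,merge)→260, (B,merge)→260, (C,nl)→420 …(+1); best=200 via (B,nl_idx)
  {CD}: card=5000; try (C,hash)→1200, (D,merge)→5140, (C,merge)→5620, (D,hash)→9040, (D,nl)→10020, (C,nl)→10500; best=1200 via (C,hash)
  {BD}: card=1000; try (B,hash)→1200, (B,nl_idx)→4000, (D,merge)→5140, (B,merge)→5620, (D,hash)→9040, (D,nl)→10020 …(+1); best=1200 via (B,hash)
  {ABC}: card=40; try (C,hash)→400, (A,hash)→480, (B,hash)→520, (C,merge)→560, (A,nl_idx)→640, (B,nl_idx)→760 …(+5); best=400 via (C,hash)
  {ACD}: card=12500; try (D,merge)→6020, (C,hash)→6400, (A,hash)→6400, (D,hash)→9320, (A,nl_idx)→38700, (D,nl)→50220 …(+4); best=6020 via (D,merge)
  {ABD}: card=1000; try (A,hash)→2400, (D,merge)→5440, (B,hash)→6400, (A,nl_idx)→7200, (D,hash)→9200, (A,merge)→12320 …(+5); best=2400 via (A,hash)
  {BCD}: card=2000; try (C,hash)→2400, (D,merge)→5840, (B,hash)→6400, (D,hash)→9280, (C,merge)→12320, (C,nl)→21200 …(+4); best=2400 via (C,hash)
  {ABCD}: card=500; try (C,hash)→3600, (A,hash)→4600, (D,merge)→5680, (D,hash)→9440, (A,nl_idx)→12900, (C,merge)→13520 …(+8); best=3600 via (C,hash)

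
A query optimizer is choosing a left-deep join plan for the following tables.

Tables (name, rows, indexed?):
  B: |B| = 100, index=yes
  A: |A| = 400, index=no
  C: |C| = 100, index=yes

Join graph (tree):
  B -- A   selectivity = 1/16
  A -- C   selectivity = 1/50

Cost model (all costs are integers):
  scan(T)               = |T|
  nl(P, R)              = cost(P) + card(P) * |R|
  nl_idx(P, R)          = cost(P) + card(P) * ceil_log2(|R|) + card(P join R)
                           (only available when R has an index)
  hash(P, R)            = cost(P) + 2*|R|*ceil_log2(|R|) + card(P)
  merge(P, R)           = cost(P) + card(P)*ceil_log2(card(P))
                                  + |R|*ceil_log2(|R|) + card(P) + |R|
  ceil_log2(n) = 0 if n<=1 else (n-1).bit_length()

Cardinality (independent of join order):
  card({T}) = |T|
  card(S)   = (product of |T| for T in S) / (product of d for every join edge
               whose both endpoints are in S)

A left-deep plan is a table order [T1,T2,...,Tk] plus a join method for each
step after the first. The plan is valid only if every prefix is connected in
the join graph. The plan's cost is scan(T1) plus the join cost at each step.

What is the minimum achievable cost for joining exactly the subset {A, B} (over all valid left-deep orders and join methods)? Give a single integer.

2200

Selinger DP over subsets of {A,B}:
  {B}: scan cost=100, card=100
  {A}: scan cost=400, card=400
  {AB}: card=2500; try (B,hash)→2200, (A,merge)→4900, (B,merge)→5200, (B,nl_idx)→5700, (A,hash)→7400, (A,nl)→40100 …(+1); best=2200 via (B,hash)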